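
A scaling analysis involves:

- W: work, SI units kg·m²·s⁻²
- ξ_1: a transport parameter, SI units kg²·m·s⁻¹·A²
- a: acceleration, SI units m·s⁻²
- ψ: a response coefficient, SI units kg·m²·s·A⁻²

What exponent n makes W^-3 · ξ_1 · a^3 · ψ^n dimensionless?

1

Balance the M exponent: (1)·n from ψ, plus −3·(1) + (2) + 3·(0) = -1 from the rest, must sum to zero.
n − 1 = 0, so n = 1.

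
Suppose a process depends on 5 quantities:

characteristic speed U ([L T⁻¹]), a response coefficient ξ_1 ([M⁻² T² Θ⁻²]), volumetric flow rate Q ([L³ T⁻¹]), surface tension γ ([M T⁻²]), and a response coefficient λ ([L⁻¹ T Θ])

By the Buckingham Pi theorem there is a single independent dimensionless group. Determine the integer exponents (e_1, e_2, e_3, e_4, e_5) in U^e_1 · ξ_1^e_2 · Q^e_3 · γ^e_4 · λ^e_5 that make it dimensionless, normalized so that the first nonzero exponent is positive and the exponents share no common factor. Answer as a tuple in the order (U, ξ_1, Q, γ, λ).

(1, -1, -1, -2, -2)

M: e_1·(0) + e_2·(-2) + e_3·(0) + e_4·(1) + e_5·(0) = 0
L: e_1·(1) + e_2·(0) + e_3·(3) + e_4·(0) + e_5·(-1) = 0
T: e_1·(-1) + e_2·(2) + e_3·(-1) + e_4·(-2) + e_5·(1) = 0
Θ: e_1·(0) + e_2·(-2) + e_3·(0) + e_4·(0) + e_5·(1) = 0
Solving this homogeneous linear system for the smallest-integer solution (first nonzero entry positive) gives (1, -1, -1, -2, -2).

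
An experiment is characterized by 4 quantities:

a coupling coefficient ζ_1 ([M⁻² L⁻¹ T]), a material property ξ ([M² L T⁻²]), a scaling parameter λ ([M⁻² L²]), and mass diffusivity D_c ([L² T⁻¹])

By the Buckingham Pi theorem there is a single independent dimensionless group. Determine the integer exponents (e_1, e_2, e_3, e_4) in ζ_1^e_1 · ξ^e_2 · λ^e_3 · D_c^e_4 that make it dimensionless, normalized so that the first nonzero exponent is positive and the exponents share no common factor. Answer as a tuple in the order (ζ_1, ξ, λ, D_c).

(1, -1, -2, 3)

M: e_1·(-2) + e_2·(2) + e_3·(-2) + e_4·(0) = 0
L: e_1·(-1) + e_2·(1) + e_3·(2) + e_4·(2) = 0
T: e_1·(1) + e_2·(-2) + e_3·(0) + e_4·(-1) = 0
Solving this homogeneous linear system for the smallest-integer solution (first nonzero entry positive) gives (1, -1, -2, 3).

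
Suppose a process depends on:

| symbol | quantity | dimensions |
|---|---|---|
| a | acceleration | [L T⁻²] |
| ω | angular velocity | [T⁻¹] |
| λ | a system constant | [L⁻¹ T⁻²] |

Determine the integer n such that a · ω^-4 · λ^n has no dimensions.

Balance the L exponent: (-1)·n from λ, plus (1) − 4·(0) = 1 from the rest, must sum to zero.
−n + 1 = 0, so n = 1.

1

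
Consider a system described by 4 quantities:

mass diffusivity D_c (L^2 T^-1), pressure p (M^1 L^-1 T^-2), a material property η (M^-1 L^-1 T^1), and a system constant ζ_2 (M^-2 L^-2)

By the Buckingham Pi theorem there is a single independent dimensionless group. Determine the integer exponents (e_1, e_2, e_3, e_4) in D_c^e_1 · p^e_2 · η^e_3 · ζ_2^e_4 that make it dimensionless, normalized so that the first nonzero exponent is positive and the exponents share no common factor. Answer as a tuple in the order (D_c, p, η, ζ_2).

(1, 1, 3, -1)

M: e_1·(0) + e_2·(1) + e_3·(-1) + e_4·(-2) = 0
L: e_1·(2) + e_2·(-1) + e_3·(-1) + e_4·(-2) = 0
T: e_1·(-1) + e_2·(-2) + e_3·(1) + e_4·(0) = 0
Solving this homogeneous linear system for the smallest-integer solution (first nonzero entry positive) gives (1, 1, 3, -1).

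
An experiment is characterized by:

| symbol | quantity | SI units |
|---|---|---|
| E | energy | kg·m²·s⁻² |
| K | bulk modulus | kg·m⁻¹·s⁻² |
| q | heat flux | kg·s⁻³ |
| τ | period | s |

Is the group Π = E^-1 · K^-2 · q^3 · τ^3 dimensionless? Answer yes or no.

yes

Sum the exponent of each base dimension across the product:
  M: −[E]_M − 2·[K]_M + 3·[q]_M + 3·[τ]_M = −(1) − 2·(1) + 3·(1) + 3·(0) = 0
  L: −[E]_L − 2·[K]_L + 3·[q]_L + 3·[τ]_L = −(2) − 2·(-1) + 3·(0) + 3·(0) = 0
  T: −[E]_T − 2·[K]_T + 3·[q]_T + 3·[τ]_T = −(-2) − 2·(-2) + 3·(-3) + 3·(1) = 0
All base exponents vanish — dimensionless.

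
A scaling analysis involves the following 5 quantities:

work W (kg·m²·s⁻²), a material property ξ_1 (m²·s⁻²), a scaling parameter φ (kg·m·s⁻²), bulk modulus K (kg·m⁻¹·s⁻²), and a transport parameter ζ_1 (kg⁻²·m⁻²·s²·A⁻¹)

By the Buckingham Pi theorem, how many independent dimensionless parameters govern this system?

1

There are 5 variables and 4 base dimensions (M, L, T, I).
The dimension matrix has rank 4.
Independent dimensionless groups: 5 − 4 = 1.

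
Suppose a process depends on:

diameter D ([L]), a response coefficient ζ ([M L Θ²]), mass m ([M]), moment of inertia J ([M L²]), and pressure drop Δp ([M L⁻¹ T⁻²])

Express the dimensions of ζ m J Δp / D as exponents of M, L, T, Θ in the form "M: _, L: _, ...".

M: 4, L: 1, T: -2, Θ: 2

Collect each base-dimension exponent across the product:
  M: −(0) + (1) + (1) + (1) + (1) = 4
  L: −(1) + (1) + (0) + (2) + (-1) = 1
  T: −(0) + (0) + (0) + (0) + (-2) = -2
  Θ: −(0) + (2) + (0) + (0) + (0) = 2
So the dimensions are [M⁴ L T⁻² Θ²].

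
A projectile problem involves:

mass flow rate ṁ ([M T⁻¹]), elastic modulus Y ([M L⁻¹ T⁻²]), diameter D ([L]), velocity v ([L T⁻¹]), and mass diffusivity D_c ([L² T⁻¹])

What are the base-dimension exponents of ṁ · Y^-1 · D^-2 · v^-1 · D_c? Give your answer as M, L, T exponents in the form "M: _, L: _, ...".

Collect each base-dimension exponent across the product:
  M: (1) − (1) − 2·(0) − (0) + (0) = 0
  L: (0) − (-1) − 2·(1) − (1) + (2) = 0
  T: (-1) − (-2) − 2·(0) − (-1) + (-1) = 1
So the dimensions are [T].

M: 0, L: 0, T: 1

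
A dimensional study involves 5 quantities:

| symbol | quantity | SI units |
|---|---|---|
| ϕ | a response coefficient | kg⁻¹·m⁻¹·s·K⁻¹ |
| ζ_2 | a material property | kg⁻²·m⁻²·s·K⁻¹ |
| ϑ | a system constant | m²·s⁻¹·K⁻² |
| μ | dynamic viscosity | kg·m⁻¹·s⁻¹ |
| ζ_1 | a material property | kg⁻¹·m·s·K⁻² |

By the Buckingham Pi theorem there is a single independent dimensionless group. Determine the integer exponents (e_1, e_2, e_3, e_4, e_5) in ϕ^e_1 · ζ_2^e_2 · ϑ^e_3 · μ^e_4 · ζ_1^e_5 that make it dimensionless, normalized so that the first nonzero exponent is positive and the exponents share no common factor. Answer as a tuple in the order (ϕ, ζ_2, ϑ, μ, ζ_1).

(3, -1, 1, -1, -2)

M: e_1·(-1) + e_2·(-2) + e_3·(0) + e_4·(1) + e_5·(-1) = 0
L: e_1·(-1) + e_2·(-2) + e_3·(2) + e_4·(-1) + e_5·(1) = 0
T: e_1·(1) + e_2·(1) + e_3·(-1) + e_4·(-1) + e_5·(1) = 0
Θ: e_1·(-1) + e_2·(-1) + e_3·(-2) + e_4·(0) + e_5·(-2) = 0
Solving this homogeneous linear system for the smallest-integer solution (first nonzero entry positive) gives (3, -1, 1, -1, -2).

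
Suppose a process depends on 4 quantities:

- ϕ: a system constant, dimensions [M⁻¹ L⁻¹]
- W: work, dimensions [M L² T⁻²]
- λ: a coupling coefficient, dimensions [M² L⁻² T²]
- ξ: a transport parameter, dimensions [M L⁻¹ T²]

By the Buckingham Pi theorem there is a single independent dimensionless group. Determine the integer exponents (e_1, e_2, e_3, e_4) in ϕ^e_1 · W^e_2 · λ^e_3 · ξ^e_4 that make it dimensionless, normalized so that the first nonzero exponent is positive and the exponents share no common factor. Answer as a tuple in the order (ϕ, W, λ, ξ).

M: e_1·(-1) + e_2·(1) + e_3·(2) + e_4·(1) = 0
L: e_1·(-1) + e_2·(2) + e_3·(-2) + e_4·(-1) = 0
T: e_1·(0) + e_2·(-2) + e_3·(2) + e_4·(2) = 0
Solving this homogeneous linear system for the smallest-integer solution (first nonzero entry positive) gives (3, 2, -1, 3).

(3, 2, -1, 3)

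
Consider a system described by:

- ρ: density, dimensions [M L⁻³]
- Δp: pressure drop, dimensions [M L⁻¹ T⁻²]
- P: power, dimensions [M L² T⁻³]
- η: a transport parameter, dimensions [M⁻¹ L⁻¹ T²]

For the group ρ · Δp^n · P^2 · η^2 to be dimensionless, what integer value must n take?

-1

Balance the M exponent: (1)·n from Δp, plus (1) + 2·(1) + 2·(-1) = 1 from the rest, must sum to zero.
n + 1 = 0, so n = -1.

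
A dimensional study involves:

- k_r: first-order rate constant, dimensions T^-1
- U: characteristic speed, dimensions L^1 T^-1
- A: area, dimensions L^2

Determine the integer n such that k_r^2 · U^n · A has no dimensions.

-2

Balance the L exponent: (1)·n from U, plus 2·(0) + (2) = 2 from the rest, must sum to zero.
n + 2 = 0, so n = -2.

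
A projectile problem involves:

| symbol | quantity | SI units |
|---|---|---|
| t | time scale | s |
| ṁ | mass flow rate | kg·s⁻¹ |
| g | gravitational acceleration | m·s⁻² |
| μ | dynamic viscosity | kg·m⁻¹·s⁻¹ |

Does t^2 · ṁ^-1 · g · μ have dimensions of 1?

Sum the exponent of each base dimension across the product:
  M: 2·[t]_M − [ṁ]_M + [g]_M + [μ]_M = 2·(0) − (1) + (0) + (1) = 0
  L: 2·[t]_L − [ṁ]_L + [g]_L + [μ]_L = 2·(0) − (0) + (1) + (-1) = 0
  T: 2·[t]_T − [ṁ]_T + [g]_T + [μ]_T = 2·(1) − (-1) + (-2) + (-1) = 0
All base exponents vanish — dimensionless.

yes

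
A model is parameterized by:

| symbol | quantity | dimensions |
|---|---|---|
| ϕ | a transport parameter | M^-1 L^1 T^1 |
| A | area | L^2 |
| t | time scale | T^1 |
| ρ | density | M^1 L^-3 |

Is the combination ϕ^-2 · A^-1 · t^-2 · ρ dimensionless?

Sum the exponent of each base dimension across the product:
  M: −2·[ϕ]_M − [A]_M − 2·[t]_M + [ρ]_M = −2·(-1) − (0) − 2·(0) + (1) = 3
  L: −2·[ϕ]_L − [A]_L − 2·[t]_L + [ρ]_L = −2·(1) − (2) − 2·(0) + (-3) = -7
  T: −2·[ϕ]_T − [A]_T − 2·[t]_T + [ρ]_T = −2·(1) − (0) − 2·(1) + (0) = -4
Net dimensions [M³ L⁻⁷ T⁻⁴] ≠ [1] — not dimensionless.

no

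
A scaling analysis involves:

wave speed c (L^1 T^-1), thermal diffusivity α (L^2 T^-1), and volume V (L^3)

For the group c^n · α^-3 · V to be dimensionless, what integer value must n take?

Balance the L exponent: (1)·n from c, plus −3·(2) + (3) = -3 from the rest, must sum to zero.
n − 3 = 0, so n = 3.

3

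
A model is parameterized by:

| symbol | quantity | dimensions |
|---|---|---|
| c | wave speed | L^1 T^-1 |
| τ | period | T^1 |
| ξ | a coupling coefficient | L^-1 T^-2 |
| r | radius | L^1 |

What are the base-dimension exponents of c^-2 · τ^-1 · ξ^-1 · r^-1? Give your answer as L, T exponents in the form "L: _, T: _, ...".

L: -2, T: 3

Collect each base-dimension exponent across the product:
  L: −2·(1) − (0) − (-1) − (1) = -2
  T: −2·(-1) − (1) − (-2) − (0) = 3
So the dimensions are [L⁻² T³].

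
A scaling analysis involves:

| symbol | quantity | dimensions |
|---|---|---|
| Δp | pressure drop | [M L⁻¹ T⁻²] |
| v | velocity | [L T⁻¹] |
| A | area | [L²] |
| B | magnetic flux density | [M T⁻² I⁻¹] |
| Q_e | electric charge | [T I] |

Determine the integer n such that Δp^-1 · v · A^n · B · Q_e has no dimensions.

Balance the L exponent: (2)·n from A, plus −(-1) + (1) + (0) + (0) = 2 from the rest, must sum to zero.
2n + 2 = 0, so n = -1.

-1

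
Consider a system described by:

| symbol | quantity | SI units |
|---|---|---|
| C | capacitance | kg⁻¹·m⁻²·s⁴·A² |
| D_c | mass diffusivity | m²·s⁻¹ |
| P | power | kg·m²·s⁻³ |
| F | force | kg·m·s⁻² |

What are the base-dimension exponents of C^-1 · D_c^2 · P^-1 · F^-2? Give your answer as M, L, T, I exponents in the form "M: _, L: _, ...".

Collect each base-dimension exponent across the product:
  M: −(-1) + 2·(0) − (1) − 2·(1) = -2
  L: −(-2) + 2·(2) − (2) − 2·(1) = 2
  T: −(4) + 2·(-1) − (-3) − 2·(-2) = 1
  I: −(2) + 2·(0) − (0) − 2·(0) = -2
So the dimensions are [M⁻² L² T I⁻²].

M: -2, L: 2, T: 1, I: -2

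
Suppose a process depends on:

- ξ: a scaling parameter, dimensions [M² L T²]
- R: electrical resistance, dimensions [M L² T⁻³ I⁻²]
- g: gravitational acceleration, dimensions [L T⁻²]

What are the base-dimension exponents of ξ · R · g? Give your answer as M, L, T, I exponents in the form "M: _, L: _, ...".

M: 3, L: 4, T: -3, I: -2

Collect each base-dimension exponent across the product:
  M: (2) + (1) + (0) = 3
  L: (1) + (2) + (1) = 4
  T: (2) + (-3) + (-2) = -3
  I: (0) + (-2) + (0) = -2
So the dimensions are [M³ L⁴ T⁻³ I⁻²].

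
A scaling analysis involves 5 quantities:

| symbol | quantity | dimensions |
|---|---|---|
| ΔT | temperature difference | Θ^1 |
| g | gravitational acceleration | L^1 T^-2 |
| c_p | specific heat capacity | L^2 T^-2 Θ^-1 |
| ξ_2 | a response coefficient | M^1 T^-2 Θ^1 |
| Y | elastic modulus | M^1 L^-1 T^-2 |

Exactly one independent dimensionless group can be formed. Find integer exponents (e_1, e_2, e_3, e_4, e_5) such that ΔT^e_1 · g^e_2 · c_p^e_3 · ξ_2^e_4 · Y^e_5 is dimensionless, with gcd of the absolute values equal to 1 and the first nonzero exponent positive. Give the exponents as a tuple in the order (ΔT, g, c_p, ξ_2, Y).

(2, -1, 1, -1, 1)

M: e_1·(0) + e_2·(0) + e_3·(0) + e_4·(1) + e_5·(1) = 0
L: e_1·(0) + e_2·(1) + e_3·(2) + e_4·(0) + e_5·(-1) = 0
T: e_1·(0) + e_2·(-2) + e_3·(-2) + e_4·(-2) + e_5·(-2) = 0
Θ: e_1·(1) + e_2·(0) + e_3·(-1) + e_4·(1) + e_5·(0) = 0
Solving this homogeneous linear system for the smallest-integer solution (first nonzero entry positive) gives (2, -1, 1, -1, 1).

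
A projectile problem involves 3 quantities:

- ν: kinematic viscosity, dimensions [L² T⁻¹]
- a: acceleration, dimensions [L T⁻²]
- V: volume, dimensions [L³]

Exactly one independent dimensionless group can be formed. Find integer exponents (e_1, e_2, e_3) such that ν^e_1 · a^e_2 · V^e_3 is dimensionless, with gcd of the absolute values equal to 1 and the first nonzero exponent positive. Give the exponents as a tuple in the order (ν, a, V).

L: e_1·(2) + e_2·(1) + e_3·(3) = 0
T: e_1·(-1) + e_2·(-2) + e_3·(0) = 0
Solving this homogeneous linear system for the smallest-integer solution (first nonzero entry positive) gives (2, -1, -1).

(2, -1, -1)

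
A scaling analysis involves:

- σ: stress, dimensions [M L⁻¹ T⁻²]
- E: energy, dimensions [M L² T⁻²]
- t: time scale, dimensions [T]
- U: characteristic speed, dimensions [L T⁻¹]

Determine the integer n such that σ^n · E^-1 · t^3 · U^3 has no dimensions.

Balance the M exponent: (1)·n from σ, plus −(1) + 3·(0) + 3·(0) = -1 from the rest, must sum to zero.
n − 1 = 0, so n = 1.

1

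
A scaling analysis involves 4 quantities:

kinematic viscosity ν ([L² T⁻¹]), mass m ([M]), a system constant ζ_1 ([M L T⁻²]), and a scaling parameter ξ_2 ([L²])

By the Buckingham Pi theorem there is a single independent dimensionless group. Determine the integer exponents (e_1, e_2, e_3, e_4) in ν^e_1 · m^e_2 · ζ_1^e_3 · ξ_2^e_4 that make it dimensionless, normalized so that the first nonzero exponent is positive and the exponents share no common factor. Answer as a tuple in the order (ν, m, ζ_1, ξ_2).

M: e_1·(0) + e_2·(1) + e_3·(1) + e_4·(0) = 0
L: e_1·(2) + e_2·(0) + e_3·(1) + e_4·(2) = 0
T: e_1·(-1) + e_2·(0) + e_3·(-2) + e_4·(0) = 0
Solving this homogeneous linear system for the smallest-integer solution (first nonzero entry positive) gives (4, 2, -2, -3).

(4, 2, -2, -3)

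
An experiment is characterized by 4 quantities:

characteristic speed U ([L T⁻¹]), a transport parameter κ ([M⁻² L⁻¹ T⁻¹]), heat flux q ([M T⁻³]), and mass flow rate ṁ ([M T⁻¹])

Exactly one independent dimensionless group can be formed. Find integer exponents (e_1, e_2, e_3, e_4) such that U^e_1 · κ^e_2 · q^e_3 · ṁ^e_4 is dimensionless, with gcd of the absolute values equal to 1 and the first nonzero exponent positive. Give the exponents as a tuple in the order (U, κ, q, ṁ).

M: e_1·(0) + e_2·(-2) + e_3·(1) + e_4·(1) = 0
L: e_1·(1) + e_2·(-1) + e_3·(0) + e_4·(0) = 0
T: e_1·(-1) + e_2·(-1) + e_3·(-3) + e_4·(-1) = 0
Solving this homogeneous linear system for the smallest-integer solution (first nonzero entry positive) gives (1, 1, -2, 4).

(1, 1, -2, 4)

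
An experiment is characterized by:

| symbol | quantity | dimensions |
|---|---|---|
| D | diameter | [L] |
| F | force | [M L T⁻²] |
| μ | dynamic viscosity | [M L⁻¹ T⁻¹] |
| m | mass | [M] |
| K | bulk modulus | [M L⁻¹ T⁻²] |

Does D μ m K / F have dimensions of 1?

no

Sum the exponent of each base dimension across the product:
  M: [D]_M − [F]_M + [μ]_M + [m]_M + [K]_M = (0) − (1) + (1) + (1) + (1) = 2
  L: [D]_L − [F]_L + [μ]_L + [m]_L + [K]_L = (1) − (1) + (-1) + (0) + (-1) = -2
  T: [D]_T − [F]_T + [μ]_T + [m]_T + [K]_T = (0) − (-2) + (-1) + (0) + (-2) = -1
Net dimensions [M² L⁻² T⁻¹] ≠ [1] — not dimensionless.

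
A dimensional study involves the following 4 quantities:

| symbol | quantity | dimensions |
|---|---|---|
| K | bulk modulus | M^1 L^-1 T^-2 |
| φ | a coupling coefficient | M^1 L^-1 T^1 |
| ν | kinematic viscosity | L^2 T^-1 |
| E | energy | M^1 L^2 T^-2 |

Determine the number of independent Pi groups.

There are 4 variables and 3 base dimensions (M, L, T).
The dimension matrix has rank 3.
Independent dimensionless groups: 4 − 3 = 1.

1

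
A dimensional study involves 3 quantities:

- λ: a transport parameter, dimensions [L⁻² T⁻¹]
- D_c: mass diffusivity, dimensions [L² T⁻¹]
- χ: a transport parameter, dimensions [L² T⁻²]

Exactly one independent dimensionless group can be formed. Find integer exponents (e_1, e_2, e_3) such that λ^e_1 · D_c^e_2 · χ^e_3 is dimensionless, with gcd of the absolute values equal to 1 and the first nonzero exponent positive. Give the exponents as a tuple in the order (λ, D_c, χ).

(1, 3, -2)

L: e_1·(-2) + e_2·(2) + e_3·(2) = 0
T: e_1·(-1) + e_2·(-1) + e_3·(-2) = 0
Solving this homogeneous linear system for the smallest-integer solution (first nonzero entry positive) gives (1, 3, -2).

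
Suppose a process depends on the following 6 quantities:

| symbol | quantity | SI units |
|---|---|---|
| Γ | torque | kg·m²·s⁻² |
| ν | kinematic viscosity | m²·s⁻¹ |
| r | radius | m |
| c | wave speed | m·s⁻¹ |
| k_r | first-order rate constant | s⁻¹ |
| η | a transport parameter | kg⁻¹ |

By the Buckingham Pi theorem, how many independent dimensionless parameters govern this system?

3

There are 6 variables and 3 base dimensions (M, L, T).
The dimension matrix has rank 3.
Independent dimensionless groups: 6 − 3 = 3.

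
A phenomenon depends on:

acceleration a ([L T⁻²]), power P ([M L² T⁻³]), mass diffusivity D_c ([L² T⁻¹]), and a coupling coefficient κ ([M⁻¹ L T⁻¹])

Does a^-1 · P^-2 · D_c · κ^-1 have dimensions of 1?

Sum the exponent of each base dimension across the product:
  M: −[a]_M − 2·[P]_M + [D_c]_M − [κ]_M = −(0) − 2·(1) + (0) − (-1) = -1
  L: −[a]_L − 2·[P]_L + [D_c]_L − [κ]_L = −(1) − 2·(2) + (2) − (1) = -4
  T: −[a]_T − 2·[P]_T + [D_c]_T − [κ]_T = −(-2) − 2·(-3) + (-1) − (-1) = 8
Net dimensions [M⁻¹ L⁻⁴ T⁸] ≠ [1] — not dimensionless.

no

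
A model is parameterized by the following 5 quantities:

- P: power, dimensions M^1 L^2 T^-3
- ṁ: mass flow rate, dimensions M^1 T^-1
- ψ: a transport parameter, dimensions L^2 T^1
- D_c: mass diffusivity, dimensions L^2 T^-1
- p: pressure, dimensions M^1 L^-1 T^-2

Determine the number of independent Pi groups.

There are 5 variables and 3 base dimensions (M, L, T).
The dimension matrix has rank 3.
Independent dimensionless groups: 5 − 3 = 2.

2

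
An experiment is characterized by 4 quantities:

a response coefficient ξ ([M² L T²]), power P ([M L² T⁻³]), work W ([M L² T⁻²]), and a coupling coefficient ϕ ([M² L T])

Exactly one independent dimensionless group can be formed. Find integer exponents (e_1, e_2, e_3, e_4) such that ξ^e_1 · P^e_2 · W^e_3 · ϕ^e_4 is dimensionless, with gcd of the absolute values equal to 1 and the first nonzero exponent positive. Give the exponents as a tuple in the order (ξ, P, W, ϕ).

M: e_1·(2) + e_2·(1) + e_3·(1) + e_4·(2) = 0
L: e_1·(1) + e_2·(2) + e_3·(2) + e_4·(1) = 0
T: e_1·(2) + e_2·(-3) + e_3·(-2) + e_4·(1) = 0
Solving this homogeneous linear system for the smallest-integer solution (first nonzero entry positive) gives (1, 1, -1, -1).

(1, 1, -1, -1)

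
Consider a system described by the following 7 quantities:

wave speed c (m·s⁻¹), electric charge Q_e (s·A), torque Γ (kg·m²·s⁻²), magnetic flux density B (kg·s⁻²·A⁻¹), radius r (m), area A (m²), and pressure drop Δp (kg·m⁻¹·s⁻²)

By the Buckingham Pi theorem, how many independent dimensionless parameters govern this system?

There are 7 variables and 4 base dimensions (M, L, T, I).
The dimension matrix has rank 4.
Independent dimensionless groups: 7 − 4 = 3.

3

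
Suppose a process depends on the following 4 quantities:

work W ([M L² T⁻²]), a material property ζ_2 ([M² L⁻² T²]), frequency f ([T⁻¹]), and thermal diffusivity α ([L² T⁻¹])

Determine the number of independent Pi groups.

There are 4 variables and 3 base dimensions (M, L, T).
The dimension matrix has rank 3.
Independent dimensionless groups: 4 − 3 = 1.

1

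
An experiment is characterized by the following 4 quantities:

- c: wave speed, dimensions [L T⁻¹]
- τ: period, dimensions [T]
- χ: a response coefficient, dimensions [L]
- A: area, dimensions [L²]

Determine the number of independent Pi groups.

2

There are 4 variables and 2 base dimensions (L, T).
The dimension matrix has rank 2.
Independent dimensionless groups: 4 − 2 = 2.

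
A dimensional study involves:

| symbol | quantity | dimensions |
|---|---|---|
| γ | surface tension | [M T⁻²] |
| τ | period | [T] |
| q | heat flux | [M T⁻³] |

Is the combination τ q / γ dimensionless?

yes

Sum the exponent of each base dimension across the product:
  M: −[γ]_M + [τ]_M + [q]_M = −(1) + (0) + (1) = 0
  L: −[γ]_L + [τ]_L + [q]_L = −(0) + (0) + (0) = 0
  T: −[γ]_T + [τ]_T + [q]_T = −(-2) + (1) + (-3) = 0
All base exponents vanish — dimensionless.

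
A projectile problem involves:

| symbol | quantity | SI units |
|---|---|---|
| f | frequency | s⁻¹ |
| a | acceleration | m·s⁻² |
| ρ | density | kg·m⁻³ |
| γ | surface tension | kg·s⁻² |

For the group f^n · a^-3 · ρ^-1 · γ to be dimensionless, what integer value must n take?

Balance the T exponent: (-1)·n from f, plus −3·(-2) − (0) + (-2) = 4 from the rest, must sum to zero.
−n + 4 = 0, so n = 4.

4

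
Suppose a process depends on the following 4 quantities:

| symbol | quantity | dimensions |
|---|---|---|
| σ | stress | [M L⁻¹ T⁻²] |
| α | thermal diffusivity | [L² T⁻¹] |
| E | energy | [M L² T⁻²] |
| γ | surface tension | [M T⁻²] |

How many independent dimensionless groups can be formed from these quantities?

1

There are 4 variables and 3 base dimensions (M, L, T).
The dimension matrix has rank 3.
Independent dimensionless groups: 4 − 3 = 1.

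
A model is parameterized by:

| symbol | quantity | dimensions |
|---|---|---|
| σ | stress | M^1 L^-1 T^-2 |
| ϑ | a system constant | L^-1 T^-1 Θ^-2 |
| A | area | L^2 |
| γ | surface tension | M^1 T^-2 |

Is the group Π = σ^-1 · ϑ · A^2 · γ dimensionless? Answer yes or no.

Sum the exponent of each base dimension across the product:
  M: −[σ]_M + [ϑ]_M + 2·[A]_M + [γ]_M = −(1) + (0) + 2·(0) + (1) = 0
  L: −[σ]_L + [ϑ]_L + 2·[A]_L + [γ]_L = −(-1) + (-1) + 2·(2) + (0) = 4
  T: −[σ]_T + [ϑ]_T + 2·[A]_T + [γ]_T = −(-2) + (-1) + 2·(0) + (-2) = -1
  Θ: −[σ]_Θ + [ϑ]_Θ + 2·[A]_Θ + [γ]_Θ = −(0) + (-2) + 2·(0) + (0) = -2
Net dimensions [L⁴ T⁻¹ Θ⁻²] ≠ [1] — not dimensionless.

no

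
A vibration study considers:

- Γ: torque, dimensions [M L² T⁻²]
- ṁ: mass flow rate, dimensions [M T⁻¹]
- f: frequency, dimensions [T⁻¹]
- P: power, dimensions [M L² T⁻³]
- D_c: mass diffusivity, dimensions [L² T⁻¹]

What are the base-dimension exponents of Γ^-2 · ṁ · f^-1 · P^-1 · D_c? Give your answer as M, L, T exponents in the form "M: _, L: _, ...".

M: -2, L: -4, T: 6

Collect each base-dimension exponent across the product:
  M: −2·(1) + (1) − (0) − (1) + (0) = -2
  L: −2·(2) + (0) − (0) − (2) + (2) = -4
  T: −2·(-2) + (-1) − (-1) − (-3) + (-1) = 6
So the dimensions are [M⁻² L⁻⁴ T⁶].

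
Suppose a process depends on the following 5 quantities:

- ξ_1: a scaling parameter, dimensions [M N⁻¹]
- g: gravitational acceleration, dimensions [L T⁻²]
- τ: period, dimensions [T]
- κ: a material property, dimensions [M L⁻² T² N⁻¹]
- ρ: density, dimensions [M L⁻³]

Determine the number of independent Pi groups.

1

There are 5 variables and 4 base dimensions (M, L, T, N).
The dimension matrix has rank 4.
Independent dimensionless groups: 5 − 4 = 1.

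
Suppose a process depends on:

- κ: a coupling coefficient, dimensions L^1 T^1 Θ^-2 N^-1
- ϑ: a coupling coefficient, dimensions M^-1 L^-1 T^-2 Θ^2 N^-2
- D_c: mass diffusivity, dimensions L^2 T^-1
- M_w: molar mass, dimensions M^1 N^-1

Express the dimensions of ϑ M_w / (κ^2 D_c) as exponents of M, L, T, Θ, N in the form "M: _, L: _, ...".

Collect each base-dimension exponent across the product:
  M: −2·(0) + (-1) − (0) + (1) = 0
  L: −2·(1) + (-1) − (2) + (0) = -5
  T: −2·(1) + (-2) − (-1) + (0) = -3
  Θ: −2·(-2) + (2) − (0) + (0) = 6
  N: −2·(-1) + (-2) − (0) + (-1) = -1
So the dimensions are [L⁻⁵ T⁻³ Θ⁶ N⁻¹].

M: 0, L: -5, T: -3, Θ: 6, N: -1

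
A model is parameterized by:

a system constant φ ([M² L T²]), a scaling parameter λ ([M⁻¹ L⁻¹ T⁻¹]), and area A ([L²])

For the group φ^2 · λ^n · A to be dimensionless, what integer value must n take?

4

Balance the M exponent: (-1)·n from λ, plus 2·(2) + (0) = 4 from the rest, must sum to zero.
−n + 4 = 0, so n = 4.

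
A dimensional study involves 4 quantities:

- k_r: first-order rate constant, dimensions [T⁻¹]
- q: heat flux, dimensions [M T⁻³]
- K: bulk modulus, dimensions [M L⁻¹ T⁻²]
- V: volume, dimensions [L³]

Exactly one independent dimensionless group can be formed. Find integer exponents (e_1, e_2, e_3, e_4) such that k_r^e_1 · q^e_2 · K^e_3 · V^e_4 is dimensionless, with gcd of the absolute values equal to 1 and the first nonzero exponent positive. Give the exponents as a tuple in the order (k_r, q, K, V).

(3, -3, 3, 1)

M: e_1·(0) + e_2·(1) + e_3·(1) + e_4·(0) = 0
L: e_1·(0) + e_2·(0) + e_3·(-1) + e_4·(3) = 0
T: e_1·(-1) + e_2·(-3) + e_3·(-2) + e_4·(0) = 0
Solving this homogeneous linear system for the smallest-integer solution (first nonzero entry positive) gives (3, -3, 3, 1).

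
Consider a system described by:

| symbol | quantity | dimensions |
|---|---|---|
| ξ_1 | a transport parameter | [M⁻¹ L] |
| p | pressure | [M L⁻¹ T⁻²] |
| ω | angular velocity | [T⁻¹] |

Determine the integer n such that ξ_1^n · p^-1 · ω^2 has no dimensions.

-1

Balance the M exponent: (-1)·n from ξ_1, plus −(1) + 2·(0) = -1 from the rest, must sum to zero.
−n − 1 = 0, so n = -1.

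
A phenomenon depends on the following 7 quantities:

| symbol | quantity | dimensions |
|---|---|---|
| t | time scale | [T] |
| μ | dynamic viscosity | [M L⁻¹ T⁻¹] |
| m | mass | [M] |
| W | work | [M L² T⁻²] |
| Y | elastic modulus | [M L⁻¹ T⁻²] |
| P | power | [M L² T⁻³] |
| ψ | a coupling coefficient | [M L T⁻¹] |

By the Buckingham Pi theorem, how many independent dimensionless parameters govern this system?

There are 7 variables and 3 base dimensions (M, L, T).
The dimension matrix has rank 3.
Independent dimensionless groups: 7 − 3 = 4.

4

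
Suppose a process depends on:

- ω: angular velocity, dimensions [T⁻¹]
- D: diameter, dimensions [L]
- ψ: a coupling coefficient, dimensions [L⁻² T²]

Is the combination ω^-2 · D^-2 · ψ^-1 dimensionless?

Sum the exponent of each base dimension across the product:
  L: −2·[ω]_L − 2·[D]_L − [ψ]_L = −2·(0) − 2·(1) − (-2) = 0
  T: −2·[ω]_T − 2·[D]_T − [ψ]_T = −2·(-1) − 2·(0) − (2) = 0
All base exponents vanish — dimensionless.

yes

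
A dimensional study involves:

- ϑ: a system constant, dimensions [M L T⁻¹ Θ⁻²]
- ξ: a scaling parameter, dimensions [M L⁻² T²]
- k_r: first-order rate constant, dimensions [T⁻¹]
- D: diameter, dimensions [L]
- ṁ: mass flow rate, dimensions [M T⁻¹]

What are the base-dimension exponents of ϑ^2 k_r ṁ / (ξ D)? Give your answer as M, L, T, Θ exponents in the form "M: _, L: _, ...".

M: 2, L: 3, T: -6, Θ: -4

Collect each base-dimension exponent across the product:
  M: 2·(1) − (1) + (0) − (0) + (1) = 2
  L: 2·(1) − (-2) + (0) − (1) + (0) = 3
  T: 2·(-1) − (2) + (-1) − (0) + (-1) = -6
  Θ: 2·(-2) − (0) + (0) − (0) + (0) = -4
So the dimensions are [M² L³ T⁻⁶ Θ⁻⁴].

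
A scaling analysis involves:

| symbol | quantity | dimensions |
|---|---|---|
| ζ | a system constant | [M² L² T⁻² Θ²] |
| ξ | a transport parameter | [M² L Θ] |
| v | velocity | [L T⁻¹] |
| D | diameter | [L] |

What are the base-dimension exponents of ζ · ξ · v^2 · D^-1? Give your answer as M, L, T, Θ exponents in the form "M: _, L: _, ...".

Collect each base-dimension exponent across the product:
  M: (2) + (2) + 2·(0) − (0) = 4
  L: (2) + (1) + 2·(1) − (1) = 4
  T: (-2) + (0) + 2·(-1) − (0) = -4
  Θ: (2) + (1) + 2·(0) − (0) = 3
So the dimensions are [M⁴ L⁴ T⁻⁴ Θ³].

M: 4, L: 4, T: -4, Θ: 3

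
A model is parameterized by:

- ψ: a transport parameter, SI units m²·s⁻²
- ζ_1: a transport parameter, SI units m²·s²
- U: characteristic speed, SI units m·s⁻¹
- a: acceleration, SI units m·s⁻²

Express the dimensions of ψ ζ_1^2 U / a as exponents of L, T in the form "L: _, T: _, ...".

Collect each base-dimension exponent across the product:
  L: (2) + 2·(2) + (1) − (1) = 6
  T: (-2) + 2·(2) + (-1) − (-2) = 3
So the dimensions are [L⁶ T³].

L: 6, T: 3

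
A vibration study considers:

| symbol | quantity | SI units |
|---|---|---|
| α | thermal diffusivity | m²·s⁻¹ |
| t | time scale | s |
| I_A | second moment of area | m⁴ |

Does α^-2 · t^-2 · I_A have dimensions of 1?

yes

Sum the exponent of each base dimension across the product:
  M: −2·[α]_M − 2·[t]_M + [I_A]_M = −2·(0) − 2·(0) + (0) = 0
  L: −2·[α]_L − 2·[t]_L + [I_A]_L = −2·(2) − 2·(0) + (4) = 0
  T: −2·[α]_T − 2·[t]_T + [I_A]_T = −2·(-1) − 2·(1) + (0) = 0
All base exponents vanish — dimensionless.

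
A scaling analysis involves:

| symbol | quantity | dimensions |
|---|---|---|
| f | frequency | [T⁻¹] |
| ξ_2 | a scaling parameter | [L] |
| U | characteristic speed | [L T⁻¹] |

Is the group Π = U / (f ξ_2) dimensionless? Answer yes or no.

Sum the exponent of each base dimension across the product:
  M: −[f]_M − [ξ_2]_M + [U]_M = −(0) − (0) + (0) = 0
  L: −[f]_L − [ξ_2]_L + [U]_L = −(0) − (1) + (1) = 0
  T: −[f]_T − [ξ_2]_T + [U]_T = −(-1) − (0) + (-1) = 0
All base exponents vanish — dimensionless.

yes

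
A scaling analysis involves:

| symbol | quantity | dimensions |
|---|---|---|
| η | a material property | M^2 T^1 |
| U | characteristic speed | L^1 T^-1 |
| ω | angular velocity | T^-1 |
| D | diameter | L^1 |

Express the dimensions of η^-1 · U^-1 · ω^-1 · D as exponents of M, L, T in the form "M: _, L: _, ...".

M: -2, L: 0, T: 1

Collect each base-dimension exponent across the product:
  M: −(2) − (0) − (0) + (0) = -2
  L: −(0) − (1) − (0) + (1) = 0
  T: −(1) − (-1) − (-1) + (0) = 1
So the dimensions are [M⁻² T].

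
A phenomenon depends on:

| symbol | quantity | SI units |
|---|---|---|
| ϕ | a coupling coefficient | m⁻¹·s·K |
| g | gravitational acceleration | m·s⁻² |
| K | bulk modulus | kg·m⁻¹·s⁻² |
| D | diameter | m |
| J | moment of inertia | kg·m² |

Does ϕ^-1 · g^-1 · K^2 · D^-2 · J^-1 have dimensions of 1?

no

Sum the exponent of each base dimension across the product:
  M: −[ϕ]_M − [g]_M + 2·[K]_M − 2·[D]_M − [J]_M = −(0) − (0) + 2·(1) − 2·(0) − (1) = 1
  L: −[ϕ]_L − [g]_L + 2·[K]_L − 2·[D]_L − [J]_L = −(-1) − (1) + 2·(-1) − 2·(1) − (2) = -6
  T: −[ϕ]_T − [g]_T + 2·[K]_T − 2·[D]_T − [J]_T = −(1) − (-2) + 2·(-2) − 2·(0) − (0) = -3
  Θ: −[ϕ]_Θ − [g]_Θ + 2·[K]_Θ − 2·[D]_Θ − [J]_Θ = −(1) − (0) + 2·(0) − 2·(0) − (0) = -1
Net dimensions [M L⁻⁶ T⁻³ Θ⁻¹] ≠ [1] — not dimensionless.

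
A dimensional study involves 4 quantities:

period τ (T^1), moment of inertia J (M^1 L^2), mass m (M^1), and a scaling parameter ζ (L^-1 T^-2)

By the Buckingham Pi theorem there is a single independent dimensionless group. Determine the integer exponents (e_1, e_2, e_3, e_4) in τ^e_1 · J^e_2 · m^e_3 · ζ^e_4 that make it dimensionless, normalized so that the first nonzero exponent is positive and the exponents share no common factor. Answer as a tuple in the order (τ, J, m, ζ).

M: e_1·(0) + e_2·(1) + e_3·(1) + e_4·(0) = 0
L: e_1·(0) + e_2·(2) + e_3·(0) + e_4·(-1) = 0
T: e_1·(1) + e_2·(0) + e_3·(0) + e_4·(-2) = 0
Solving this homogeneous linear system for the smallest-integer solution (first nonzero entry positive) gives (4, 1, -1, 2).

(4, 1, -1, 2)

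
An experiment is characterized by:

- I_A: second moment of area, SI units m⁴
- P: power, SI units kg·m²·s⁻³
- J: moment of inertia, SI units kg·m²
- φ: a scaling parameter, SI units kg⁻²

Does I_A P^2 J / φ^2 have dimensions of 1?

Sum the exponent of each base dimension across the product:
  M: [I_A]_M + 2·[P]_M + [J]_M − 2·[φ]_M = (0) + 2·(1) + (1) − 2·(-2) = 7
  L: [I_A]_L + 2·[P]_L + [J]_L − 2·[φ]_L = (4) + 2·(2) + (2) − 2·(0) = 10
  T: [I_A]_T + 2·[P]_T + [J]_T − 2·[φ]_T = (0) + 2·(-3) + (0) − 2·(0) = -6
Net dimensions [M⁷ L¹⁰ T⁻⁶] ≠ [1] — not dimensionless.

no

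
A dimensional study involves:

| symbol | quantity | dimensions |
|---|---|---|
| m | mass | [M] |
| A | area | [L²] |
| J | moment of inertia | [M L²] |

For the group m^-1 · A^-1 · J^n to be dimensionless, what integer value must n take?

Balance the M exponent: (1)·n from J, plus −(1) − (0) = -1 from the rest, must sum to zero.
n − 1 = 0, so n = 1.

1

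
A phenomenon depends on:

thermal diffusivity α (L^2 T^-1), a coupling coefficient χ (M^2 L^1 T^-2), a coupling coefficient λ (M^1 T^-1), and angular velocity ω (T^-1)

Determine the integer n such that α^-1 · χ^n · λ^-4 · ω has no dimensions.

Balance the M exponent: (2)·n from χ, plus −(0) − 4·(1) + (0) = -4 from the rest, must sum to zero.
2n − 4 = 0, so n = 2.

2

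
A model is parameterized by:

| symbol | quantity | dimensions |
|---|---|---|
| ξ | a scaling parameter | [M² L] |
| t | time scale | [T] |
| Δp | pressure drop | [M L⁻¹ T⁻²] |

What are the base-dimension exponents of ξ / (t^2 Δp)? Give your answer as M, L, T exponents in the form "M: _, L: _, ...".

M: 1, L: 2, T: 0

Collect each base-dimension exponent across the product:
  M: (2) − 2·(0) − (1) = 1
  L: (1) − 2·(0) − (-1) = 2
  T: (0) − 2·(1) − (-2) = 0
So the dimensions are [M L²].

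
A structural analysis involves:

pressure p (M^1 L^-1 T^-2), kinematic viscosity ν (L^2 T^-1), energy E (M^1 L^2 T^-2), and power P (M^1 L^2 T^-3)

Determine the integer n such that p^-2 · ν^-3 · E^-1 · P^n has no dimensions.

Balance the M exponent: (1)·n from P, plus −2·(1) − 3·(0) − (1) = -3 from the rest, must sum to zero.
n − 3 = 0, so n = 3.

3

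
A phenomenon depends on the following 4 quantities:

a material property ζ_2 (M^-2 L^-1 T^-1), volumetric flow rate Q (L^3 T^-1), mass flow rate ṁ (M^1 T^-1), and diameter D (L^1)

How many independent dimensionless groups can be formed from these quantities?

There are 4 variables and 3 base dimensions (M, L, T).
The dimension matrix has rank 3.
Independent dimensionless groups: 4 − 3 = 1.

1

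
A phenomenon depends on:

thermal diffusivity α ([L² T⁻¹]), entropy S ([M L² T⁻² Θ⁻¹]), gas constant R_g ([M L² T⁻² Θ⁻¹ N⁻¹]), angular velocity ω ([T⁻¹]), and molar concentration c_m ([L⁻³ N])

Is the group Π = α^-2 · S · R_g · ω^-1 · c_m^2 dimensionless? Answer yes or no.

no

Sum the exponent of each base dimension across the product:
  M: −2·[α]_M + [S]_M + [R_g]_M − [ω]_M + 2·[c_m]_M = −2·(0) + (1) + (1) − (0) + 2·(0) = 2
  L: −2·[α]_L + [S]_L + [R_g]_L − [ω]_L + 2·[c_m]_L = −2·(2) + (2) + (2) − (0) + 2·(-3) = -6
  T: −2·[α]_T + [S]_T + [R_g]_T − [ω]_T + 2·[c_m]_T = −2·(-1) + (-2) + (-2) − (-1) + 2·(0) = -1
  Θ: −2·[α]_Θ + [S]_Θ + [R_g]_Θ − [ω]_Θ + 2·[c_m]_Θ = −2·(0) + (-1) + (-1) − (0) + 2·(0) = -2
  N: −2·[α]_N + [S]_N + [R_g]_N − [ω]_N + 2·[c_m]_N = −2·(0) + (0) + (-1) − (0) + 2·(1) = 1
Net dimensions [M² L⁻⁶ T⁻¹ Θ⁻² N] ≠ [1] — not dimensionless.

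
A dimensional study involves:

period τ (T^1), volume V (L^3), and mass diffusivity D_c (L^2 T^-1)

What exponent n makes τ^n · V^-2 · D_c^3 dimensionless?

3

Balance the T exponent: (1)·n from τ, plus −2·(0) + 3·(-1) = -3 from the rest, must sum to zero.
n − 3 = 0, so n = 3.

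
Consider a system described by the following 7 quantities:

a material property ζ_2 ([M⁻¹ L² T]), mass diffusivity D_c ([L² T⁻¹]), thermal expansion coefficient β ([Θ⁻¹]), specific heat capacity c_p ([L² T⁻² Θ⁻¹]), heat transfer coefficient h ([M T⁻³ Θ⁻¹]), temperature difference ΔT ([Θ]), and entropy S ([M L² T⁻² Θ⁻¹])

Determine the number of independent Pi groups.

There are 7 variables and 4 base dimensions (M, L, T, Θ).
The dimension matrix has rank 4.
Independent dimensionless groups: 7 − 4 = 3.

3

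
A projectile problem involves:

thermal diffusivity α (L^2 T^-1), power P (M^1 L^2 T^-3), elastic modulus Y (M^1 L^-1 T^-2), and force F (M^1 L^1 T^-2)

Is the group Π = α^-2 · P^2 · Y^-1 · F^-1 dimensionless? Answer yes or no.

Sum the exponent of each base dimension across the product:
  M: −2·[α]_M + 2·[P]_M − [Y]_M − [F]_M = −2·(0) + 2·(1) − (1) − (1) = 0
  L: −2·[α]_L + 2·[P]_L − [Y]_L − [F]_L = −2·(2) + 2·(2) − (-1) − (1) = 0
  T: −2·[α]_T + 2·[P]_T − [Y]_T − [F]_T = −2·(-1) + 2·(-3) − (-2) − (-2) = 0
All base exponents vanish — dimensionless.

yes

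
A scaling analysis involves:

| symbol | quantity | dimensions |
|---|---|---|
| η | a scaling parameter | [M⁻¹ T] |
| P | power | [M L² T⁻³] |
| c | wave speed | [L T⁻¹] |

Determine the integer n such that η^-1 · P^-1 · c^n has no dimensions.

Balance the L exponent: (1)·n from c, plus −(0) − (2) = -2 from the rest, must sum to zero.
n − 2 = 0, so n = 2.

2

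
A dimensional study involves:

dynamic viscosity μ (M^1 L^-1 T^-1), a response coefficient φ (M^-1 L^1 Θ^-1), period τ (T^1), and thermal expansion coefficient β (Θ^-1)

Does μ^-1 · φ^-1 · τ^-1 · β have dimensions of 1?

yes

Sum the exponent of each base dimension across the product:
  M: −[μ]_M − [φ]_M − [τ]_M + [β]_M = −(1) − (-1) − (0) + (0) = 0
  L: −[μ]_L − [φ]_L − [τ]_L + [β]_L = −(-1) − (1) − (0) + (0) = 0
  T: −[μ]_T − [φ]_T − [τ]_T + [β]_T = −(-1) − (0) − (1) + (0) = 0
  Θ: −[μ]_Θ − [φ]_Θ − [τ]_Θ + [β]_Θ = −(0) − (-1) − (0) + (-1) = 0
All base exponents vanish — dimensionless.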